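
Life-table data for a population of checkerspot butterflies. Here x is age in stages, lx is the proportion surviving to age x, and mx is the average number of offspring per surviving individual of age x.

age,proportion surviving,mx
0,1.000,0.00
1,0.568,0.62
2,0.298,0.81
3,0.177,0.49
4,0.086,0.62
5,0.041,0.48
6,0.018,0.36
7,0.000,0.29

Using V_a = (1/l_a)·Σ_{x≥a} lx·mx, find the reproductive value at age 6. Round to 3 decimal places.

lx·mx for x ≥ 6: 0.00648, 0 → sum = 0.00648
V_6 = 0.00648 / l_6 = 0.00648 / 0.018 = 0.36 → 0.360

0.360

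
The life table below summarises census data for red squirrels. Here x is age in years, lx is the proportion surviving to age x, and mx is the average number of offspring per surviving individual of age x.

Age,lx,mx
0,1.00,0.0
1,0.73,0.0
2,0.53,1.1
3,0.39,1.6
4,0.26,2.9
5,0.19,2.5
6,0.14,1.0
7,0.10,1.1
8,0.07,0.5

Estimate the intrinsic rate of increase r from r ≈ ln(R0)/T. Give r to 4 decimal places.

R0 = Σ lx·mx = 0 + 0 + 0.583 + 0.624 + 0.754 + 0.475 + 0.14 + 0.11 + 0.035 = 2.721
Σ x·lx·mx = 10.319; T = 10.319/2.721 = 3.79236…
r ≈ ln(R0)/T = ln(2.721)/3.79236… = 0.263952… → 0.2640

0.2640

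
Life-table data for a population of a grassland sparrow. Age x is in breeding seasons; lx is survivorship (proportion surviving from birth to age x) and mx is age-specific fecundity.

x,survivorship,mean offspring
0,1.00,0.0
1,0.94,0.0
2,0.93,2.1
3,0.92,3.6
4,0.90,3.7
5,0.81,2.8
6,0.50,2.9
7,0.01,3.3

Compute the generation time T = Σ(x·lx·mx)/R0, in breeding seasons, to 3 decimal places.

lx·mx: 0, 0, 1.953, 3.312, 3.33, 2.268, 1.45, 0.033 → R0 = 12.346
x·lx·mx: 0, 0, 3.906, 9.936, 13.32, 11.34, 8.7, 0.231 → Σ = 47.433
T = 47.433 / 12.346 = 3.841973… → 3.842

3.842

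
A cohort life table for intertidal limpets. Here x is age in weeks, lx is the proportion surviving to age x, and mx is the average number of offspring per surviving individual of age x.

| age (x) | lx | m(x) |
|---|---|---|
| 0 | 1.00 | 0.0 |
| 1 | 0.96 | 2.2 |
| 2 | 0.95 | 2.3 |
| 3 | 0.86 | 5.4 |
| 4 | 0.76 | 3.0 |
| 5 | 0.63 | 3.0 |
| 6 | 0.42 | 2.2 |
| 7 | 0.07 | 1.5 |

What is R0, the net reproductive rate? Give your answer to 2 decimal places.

14.14

lx·mx by age: 0, 2.112, 2.185, 4.644, 2.28, 1.89, 0.924, 0.105
R0 = Σ lx·mx = 14.14 → 14.14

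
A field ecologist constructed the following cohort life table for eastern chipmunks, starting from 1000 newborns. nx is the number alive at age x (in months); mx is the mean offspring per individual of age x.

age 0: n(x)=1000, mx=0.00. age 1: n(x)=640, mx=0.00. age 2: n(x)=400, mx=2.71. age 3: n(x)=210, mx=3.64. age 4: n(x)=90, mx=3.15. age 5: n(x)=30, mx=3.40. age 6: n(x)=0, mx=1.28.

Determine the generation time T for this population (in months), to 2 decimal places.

lx = nx/n0 = nx/1000: 1, 0.64, 0.4, 0.21, 0.09, 0.03, 0
lx·mx: 0, 0, 1.084, 0.7644, 0.2835, 0.102, 0 → R0 = 2.2339
x·lx·mx: 0, 0, 2.168, 2.2932, 1.134, 0.51, 0 → Σ = 6.1052
T = 6.1052 / 2.2339 = 2.732978… → 2.73

2.73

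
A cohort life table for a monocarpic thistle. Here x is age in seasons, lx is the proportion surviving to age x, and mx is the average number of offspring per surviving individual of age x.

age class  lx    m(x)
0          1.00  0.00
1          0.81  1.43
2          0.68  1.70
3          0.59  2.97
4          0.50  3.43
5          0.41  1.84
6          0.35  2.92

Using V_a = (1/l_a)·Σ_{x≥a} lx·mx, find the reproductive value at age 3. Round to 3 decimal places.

lx·mx for x ≥ 3: 1.7523, 1.715, 0.7544, 1.022 → sum = 5.2437
V_3 = 5.2437 / l_3 = 5.2437 / 0.59 = 8.887627… → 8.888

8.888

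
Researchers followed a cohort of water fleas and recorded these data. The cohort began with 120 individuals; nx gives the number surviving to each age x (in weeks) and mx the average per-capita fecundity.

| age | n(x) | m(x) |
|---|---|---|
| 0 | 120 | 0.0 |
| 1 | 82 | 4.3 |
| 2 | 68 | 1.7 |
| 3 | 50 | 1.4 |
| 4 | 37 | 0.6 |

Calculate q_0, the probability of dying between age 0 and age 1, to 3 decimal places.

lx = nx/n0 = nx/120: 1, 0.68333…, 0.56667…, 0.41667…, 0.30833…
q_0 = (l_0 − l_1) / l_0 = (1 − 0.683333…) / 1
     = 0.316667… / 1 = 0.316667… → 0.317

0.317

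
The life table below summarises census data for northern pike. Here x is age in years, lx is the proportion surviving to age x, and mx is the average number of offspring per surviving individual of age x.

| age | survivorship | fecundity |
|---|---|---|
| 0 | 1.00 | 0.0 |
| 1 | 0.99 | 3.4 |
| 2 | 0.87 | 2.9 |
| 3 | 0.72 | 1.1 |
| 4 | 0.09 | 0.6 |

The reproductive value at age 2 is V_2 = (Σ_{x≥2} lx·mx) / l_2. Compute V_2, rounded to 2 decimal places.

3.87

lx·mx for x ≥ 2: 2.523, 0.792, 0.054 → sum = 3.369
V_2 = 3.369 / l_2 = 3.369 / 0.87 = 3.872414… → 3.87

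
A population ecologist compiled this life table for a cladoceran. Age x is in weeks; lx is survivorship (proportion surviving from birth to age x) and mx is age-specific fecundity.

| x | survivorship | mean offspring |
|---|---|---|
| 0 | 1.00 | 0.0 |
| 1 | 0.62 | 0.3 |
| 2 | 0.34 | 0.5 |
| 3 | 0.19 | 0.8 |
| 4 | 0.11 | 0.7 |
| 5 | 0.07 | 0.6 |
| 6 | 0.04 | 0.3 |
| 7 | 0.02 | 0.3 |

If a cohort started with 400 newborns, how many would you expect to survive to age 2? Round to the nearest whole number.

136

Expected survivors = N0 · l_2 = 400 × 0.34 = 136 → 136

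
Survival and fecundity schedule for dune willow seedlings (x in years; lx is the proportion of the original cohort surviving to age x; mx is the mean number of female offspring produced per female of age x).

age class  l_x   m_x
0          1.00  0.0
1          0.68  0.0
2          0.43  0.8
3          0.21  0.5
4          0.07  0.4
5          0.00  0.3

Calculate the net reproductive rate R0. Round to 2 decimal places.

lx·mx by age: 0, 0, 0.344, 0.105, 0.028, 0
R0 = Σ lx·mx = 0.477 → 0.48

0.48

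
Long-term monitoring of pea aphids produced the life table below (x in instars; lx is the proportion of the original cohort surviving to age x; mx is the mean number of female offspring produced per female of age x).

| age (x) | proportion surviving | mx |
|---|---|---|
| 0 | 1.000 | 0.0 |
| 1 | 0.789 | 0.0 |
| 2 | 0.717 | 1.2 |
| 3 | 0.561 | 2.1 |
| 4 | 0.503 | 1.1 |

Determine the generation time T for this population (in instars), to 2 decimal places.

lx·mx: 0, 0, 0.8604, 1.1781, 0.5533 → R0 = 2.5918
x·lx·mx: 0, 0, 1.7208, 3.5343, 2.2132 → Σ = 7.4683
T = 7.4683 / 2.5918 = 2.881511… → 2.88

2.88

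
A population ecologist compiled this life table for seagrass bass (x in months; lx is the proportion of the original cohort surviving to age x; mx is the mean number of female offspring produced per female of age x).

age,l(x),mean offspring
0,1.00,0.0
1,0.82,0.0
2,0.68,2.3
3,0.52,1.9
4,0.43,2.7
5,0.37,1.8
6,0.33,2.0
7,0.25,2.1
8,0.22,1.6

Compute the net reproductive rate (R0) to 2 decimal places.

lx·mx by age: 0, 0, 1.564, 0.988, 1.161, 0.666, 0.66, 0.525, 0.352
R0 = Σ lx·mx = 5.916 → 5.92

5.92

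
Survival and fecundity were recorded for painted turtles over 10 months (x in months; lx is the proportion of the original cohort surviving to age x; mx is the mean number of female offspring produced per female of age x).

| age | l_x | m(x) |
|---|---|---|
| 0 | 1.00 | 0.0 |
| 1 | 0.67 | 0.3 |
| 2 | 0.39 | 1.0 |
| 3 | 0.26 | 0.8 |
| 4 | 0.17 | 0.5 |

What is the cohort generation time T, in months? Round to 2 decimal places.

2.20

lx·mx: 0, 0.201, 0.39, 0.208, 0.085 → R0 = 0.884
x·lx·mx: 0, 0.201, 0.78, 0.624, 0.34 → Σ = 1.945
T = 1.945 / 0.884 = 2.200226… → 2.20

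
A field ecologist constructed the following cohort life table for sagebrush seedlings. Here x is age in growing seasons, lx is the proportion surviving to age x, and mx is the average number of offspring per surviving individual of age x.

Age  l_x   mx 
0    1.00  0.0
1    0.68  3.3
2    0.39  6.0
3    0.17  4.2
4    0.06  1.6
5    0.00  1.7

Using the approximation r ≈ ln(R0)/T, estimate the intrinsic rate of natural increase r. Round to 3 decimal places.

0.962

R0 = Σ lx·mx = 0 + 2.244 + 2.34 + 0.714 + 0.096 + 0 = 5.394
Σ x·lx·mx = 9.45; T = 9.45/5.394 = 1.75195…
r ≈ ln(R0)/T = ln(5.394)/1.75195… = 0.96195… → 0.962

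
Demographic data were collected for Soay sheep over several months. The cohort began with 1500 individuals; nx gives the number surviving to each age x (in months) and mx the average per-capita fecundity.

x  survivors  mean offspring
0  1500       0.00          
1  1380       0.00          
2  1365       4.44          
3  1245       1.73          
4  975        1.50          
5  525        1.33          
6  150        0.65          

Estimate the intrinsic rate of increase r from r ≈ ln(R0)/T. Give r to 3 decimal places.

0.714

lx = nx/n0 = nx/1500: 1, 0.92, 0.91, 0.83, 0.65, 0.35, 0.1
R0 = Σ lx·mx = 0 + 0 + 4.0404 + 1.4359 + 0.975 + 0.4655 + 0.065 = 6.9818
Σ x·lx·mx = 19.006; T = 19.006/6.9818 = 2.72222…
r ≈ ln(R0)/T = ln(6.9818)/2.72222… = 0.71387… → 0.714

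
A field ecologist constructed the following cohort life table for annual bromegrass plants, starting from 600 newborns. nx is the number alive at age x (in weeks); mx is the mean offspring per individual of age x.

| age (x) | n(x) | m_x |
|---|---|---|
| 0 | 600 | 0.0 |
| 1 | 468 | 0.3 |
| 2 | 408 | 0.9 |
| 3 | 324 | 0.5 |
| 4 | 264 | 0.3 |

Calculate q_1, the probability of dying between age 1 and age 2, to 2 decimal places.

0.13

lx = nx/n0 = nx/600: 1, 0.78, 0.68, 0.54, 0.44
q_1 = (l_1 − l_2) / l_1 = (0.78 − 0.68) / 0.78
     = 0.1 / 0.78 = 0.128205… → 0.13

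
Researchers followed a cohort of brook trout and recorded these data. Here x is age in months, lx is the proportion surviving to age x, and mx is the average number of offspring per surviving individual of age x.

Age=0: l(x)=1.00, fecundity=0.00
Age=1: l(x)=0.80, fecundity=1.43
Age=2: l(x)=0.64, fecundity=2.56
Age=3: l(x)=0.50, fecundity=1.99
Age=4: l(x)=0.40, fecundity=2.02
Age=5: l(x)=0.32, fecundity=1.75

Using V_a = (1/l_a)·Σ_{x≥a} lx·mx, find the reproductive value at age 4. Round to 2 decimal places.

3.42

lx·mx for x ≥ 4: 0.808, 0.56 → sum = 1.368
V_4 = 1.368 / l_4 = 1.368 / 0.4 = 3.42 → 3.42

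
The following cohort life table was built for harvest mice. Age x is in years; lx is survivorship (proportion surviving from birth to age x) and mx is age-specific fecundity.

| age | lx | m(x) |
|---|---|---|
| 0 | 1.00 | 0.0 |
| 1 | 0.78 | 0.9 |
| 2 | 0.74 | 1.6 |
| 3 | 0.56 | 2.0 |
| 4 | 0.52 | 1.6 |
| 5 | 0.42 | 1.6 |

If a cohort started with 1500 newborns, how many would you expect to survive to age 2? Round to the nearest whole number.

Expected survivors = N0 · l_2 = 1500 × 0.74 = 1110 → 1110

1110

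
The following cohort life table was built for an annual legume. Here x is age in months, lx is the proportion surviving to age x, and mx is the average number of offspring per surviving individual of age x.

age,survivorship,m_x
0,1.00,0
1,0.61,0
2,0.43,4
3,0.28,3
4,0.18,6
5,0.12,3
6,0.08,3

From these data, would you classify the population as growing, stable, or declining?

growing

R0 = Σ lx·mx = 0 + 0 + 1.72 + 0.84 + 1.08 + 0.36 + 0.24 = 4.24
R0 > 1, so the population is growing.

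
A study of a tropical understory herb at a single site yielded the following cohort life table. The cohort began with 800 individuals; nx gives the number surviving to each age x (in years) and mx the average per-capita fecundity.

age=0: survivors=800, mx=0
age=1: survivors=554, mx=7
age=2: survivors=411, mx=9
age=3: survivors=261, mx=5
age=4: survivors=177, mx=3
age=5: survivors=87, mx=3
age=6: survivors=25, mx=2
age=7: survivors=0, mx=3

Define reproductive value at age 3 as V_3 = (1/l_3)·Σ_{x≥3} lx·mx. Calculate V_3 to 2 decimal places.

lx = nx/n0 = nx/800: 1, 0.6925, 0.51375, 0.32625, 0.22125, 0.10875, 0.03125, 0
lx·mx for x ≥ 3: 1.63125, 0.66375, 0.32625, 0.0625, 0 → sum = 2.68375
V_3 = 2.68375 / l_3 = 2.68375 / 0.32625 = 8.226054… → 8.23

8.23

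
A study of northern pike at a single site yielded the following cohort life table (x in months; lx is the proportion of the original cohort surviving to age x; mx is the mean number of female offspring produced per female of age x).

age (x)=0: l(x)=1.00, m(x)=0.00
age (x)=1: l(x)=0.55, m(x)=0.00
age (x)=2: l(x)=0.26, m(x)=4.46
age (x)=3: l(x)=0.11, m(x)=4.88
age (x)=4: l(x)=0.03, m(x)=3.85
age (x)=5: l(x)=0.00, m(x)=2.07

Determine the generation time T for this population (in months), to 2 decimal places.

2.42

lx·mx: 0, 0, 1.1596, 0.5368, 0.1155, 0 → R0 = 1.8119
x·lx·mx: 0, 0, 2.3192, 1.6104, 0.462, 0 → Σ = 4.3916
T = 4.3916 / 1.8119 = 2.423754… → 2.42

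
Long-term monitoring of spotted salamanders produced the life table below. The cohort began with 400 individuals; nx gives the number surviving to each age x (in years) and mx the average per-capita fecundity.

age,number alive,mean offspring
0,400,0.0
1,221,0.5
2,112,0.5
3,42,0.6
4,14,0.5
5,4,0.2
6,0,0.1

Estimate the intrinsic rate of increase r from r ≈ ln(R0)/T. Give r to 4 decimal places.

-0.4204

lx = nx/n0 = nx/400: 1, 0.5525, 0.28, 0.105, 0.035, 0.01, 0
R0 = Σ lx·mx = 0 + 0.27625 + 0.14 + 0.063 + 0.0175 + 0.002 + 0 = 0.49875
Σ x·lx·mx = 0.82525; T = 0.82525/0.49875 = 1.65464…
r ≈ ln(R0)/T = ln(0.49875)/1.65464… = -0.420425… → -0.4204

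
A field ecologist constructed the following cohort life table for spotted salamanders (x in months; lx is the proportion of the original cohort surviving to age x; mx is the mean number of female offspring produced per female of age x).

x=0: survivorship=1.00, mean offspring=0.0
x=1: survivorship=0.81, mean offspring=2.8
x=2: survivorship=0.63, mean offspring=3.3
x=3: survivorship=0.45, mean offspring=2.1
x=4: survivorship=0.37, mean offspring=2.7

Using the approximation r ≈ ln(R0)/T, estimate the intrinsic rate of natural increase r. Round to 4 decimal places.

0.8727

R0 = Σ lx·mx = 0 + 2.268 + 2.079 + 0.945 + 0.999 = 6.291
Σ x·lx·mx = 13.257; T = 13.257/6.291 = 2.1073…
r ≈ ln(R0)/T = ln(6.291)/2.1073… = 0.872739… → 0.8727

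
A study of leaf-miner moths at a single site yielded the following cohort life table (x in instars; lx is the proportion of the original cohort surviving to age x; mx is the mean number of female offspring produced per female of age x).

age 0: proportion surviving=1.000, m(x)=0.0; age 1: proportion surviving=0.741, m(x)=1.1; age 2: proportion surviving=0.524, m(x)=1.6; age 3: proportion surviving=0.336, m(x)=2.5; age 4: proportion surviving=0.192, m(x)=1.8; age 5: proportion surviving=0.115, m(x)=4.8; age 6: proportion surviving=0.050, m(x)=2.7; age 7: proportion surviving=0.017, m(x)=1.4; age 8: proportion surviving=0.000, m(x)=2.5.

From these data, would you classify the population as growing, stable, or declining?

R0 = Σ lx·mx = 0 + 0.8151 + 0.8384 + 0.84 + 0.3456 + 0.552 + 0.135 + 0.0238 + 0 = 3.5499
R0 > 1, so the population is growing.

growing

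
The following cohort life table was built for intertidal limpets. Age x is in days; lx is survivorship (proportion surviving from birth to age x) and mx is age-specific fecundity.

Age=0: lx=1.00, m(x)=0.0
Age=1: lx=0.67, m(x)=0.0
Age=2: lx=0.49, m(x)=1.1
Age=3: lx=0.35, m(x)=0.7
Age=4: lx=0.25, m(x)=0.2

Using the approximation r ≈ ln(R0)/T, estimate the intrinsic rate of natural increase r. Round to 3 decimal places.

-0.075

R0 = Σ lx·mx = 0 + 0 + 0.539 + 0.245 + 0.05 = 0.834
Σ x·lx·mx = 2.013; T = 2.013/0.834 = 2.41367…
r ≈ ln(R0)/T = ln(0.834)/2.41367… = -0.07521… → -0.075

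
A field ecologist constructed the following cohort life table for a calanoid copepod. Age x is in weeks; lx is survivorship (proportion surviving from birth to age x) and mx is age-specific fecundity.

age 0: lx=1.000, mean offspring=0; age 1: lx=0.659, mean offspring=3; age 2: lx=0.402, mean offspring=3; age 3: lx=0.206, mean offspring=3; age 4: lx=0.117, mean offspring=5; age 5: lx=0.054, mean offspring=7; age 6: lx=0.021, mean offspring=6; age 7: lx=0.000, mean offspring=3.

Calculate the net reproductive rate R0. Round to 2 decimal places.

lx·mx by age: 0, 1.977, 1.206, 0.618, 0.585, 0.378, 0.126, 0
R0 = Σ lx·mx = 4.89 → 4.89

4.89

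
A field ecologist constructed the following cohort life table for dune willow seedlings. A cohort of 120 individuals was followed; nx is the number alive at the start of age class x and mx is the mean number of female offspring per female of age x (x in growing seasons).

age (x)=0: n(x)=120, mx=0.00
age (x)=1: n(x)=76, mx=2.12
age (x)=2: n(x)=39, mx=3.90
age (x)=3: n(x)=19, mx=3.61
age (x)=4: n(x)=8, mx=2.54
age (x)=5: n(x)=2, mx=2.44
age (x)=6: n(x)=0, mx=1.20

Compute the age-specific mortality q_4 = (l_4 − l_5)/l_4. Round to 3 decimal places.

0.750

lx = nx/n0 = nx/120: 1, 0.63333…, 0.325, 0.15833…, 0.06667…, 0.01667…, 0
q_4 = (l_4 − l_5) / l_4 = (0.066667… − 0.016667…) / 0.066667…
     = 0.05… / 0.066667… = 0.75… → 0.750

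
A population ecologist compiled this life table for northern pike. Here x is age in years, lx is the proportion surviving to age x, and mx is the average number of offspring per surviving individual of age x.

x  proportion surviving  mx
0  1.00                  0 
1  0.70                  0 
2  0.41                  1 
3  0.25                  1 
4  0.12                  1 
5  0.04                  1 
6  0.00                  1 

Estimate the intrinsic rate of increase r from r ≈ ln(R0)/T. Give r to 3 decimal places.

R0 = Σ lx·mx = 0 + 0 + 0.41 + 0.25 + 0.12 + 0.04 + 0 = 0.82
Σ x·lx·mx = 2.25; T = 2.25/0.82 = 2.7439…
r ≈ ln(R0)/T = ln(0.82)/2.7439… = -0.07232… → -0.072

-0.072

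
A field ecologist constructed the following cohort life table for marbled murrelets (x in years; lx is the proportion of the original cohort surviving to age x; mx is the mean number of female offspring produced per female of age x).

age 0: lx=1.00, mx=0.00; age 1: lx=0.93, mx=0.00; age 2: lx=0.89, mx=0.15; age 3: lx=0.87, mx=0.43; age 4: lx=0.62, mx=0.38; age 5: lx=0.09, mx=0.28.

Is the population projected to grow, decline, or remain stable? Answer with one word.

declining

R0 = Σ lx·mx = 0 + 0 + 0.1335 + 0.3741 + 0.2356 + 0.0252 = 0.7684
R0 < 1, so the population is declining.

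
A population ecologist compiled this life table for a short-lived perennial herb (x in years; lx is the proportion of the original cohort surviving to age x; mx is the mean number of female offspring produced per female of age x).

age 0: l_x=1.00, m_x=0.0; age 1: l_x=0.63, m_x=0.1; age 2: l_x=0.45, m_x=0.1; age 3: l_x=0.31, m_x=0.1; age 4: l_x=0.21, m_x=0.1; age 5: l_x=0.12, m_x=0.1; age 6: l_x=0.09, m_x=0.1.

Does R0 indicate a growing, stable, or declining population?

declining

R0 = Σ lx·mx = 0 + 0.063 + 0.045 + 0.031 + 0.021 + 0.012 + 0.009 = 0.181
R0 < 1, so the population is declining.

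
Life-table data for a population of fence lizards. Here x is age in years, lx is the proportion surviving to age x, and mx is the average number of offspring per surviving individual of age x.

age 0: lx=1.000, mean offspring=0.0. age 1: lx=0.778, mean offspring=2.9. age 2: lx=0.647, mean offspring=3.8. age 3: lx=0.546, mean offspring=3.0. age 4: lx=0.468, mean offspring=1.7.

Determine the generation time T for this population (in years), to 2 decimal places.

lx·mx: 0, 2.2562, 2.4586, 1.638, 0.7956 → R0 = 7.1484
x·lx·mx: 0, 2.2562, 4.9172, 4.914, 3.1824 → Σ = 15.2698
T = 15.2698 / 7.1484 = 2.136114… → 2.14

2.14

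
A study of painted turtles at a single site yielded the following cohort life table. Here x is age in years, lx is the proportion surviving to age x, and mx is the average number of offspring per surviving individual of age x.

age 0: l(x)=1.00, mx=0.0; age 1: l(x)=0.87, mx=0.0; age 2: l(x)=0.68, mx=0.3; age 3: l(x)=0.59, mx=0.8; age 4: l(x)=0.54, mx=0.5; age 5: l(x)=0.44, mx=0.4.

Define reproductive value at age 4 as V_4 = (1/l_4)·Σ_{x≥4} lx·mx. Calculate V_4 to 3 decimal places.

0.826

lx·mx for x ≥ 4: 0.27, 0.176 → sum = 0.446
V_4 = 0.446 / l_4 = 0.446 / 0.54 = 0.825926… → 0.826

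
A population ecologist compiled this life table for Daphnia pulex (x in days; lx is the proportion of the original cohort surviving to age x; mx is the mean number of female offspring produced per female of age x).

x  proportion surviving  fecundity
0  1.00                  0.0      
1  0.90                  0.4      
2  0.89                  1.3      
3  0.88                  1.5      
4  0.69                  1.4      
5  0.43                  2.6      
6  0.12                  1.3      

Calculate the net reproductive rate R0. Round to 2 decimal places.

5.08

lx·mx by age: 0, 0.36, 1.157, 1.32, 0.966, 1.118, 0.156
R0 = Σ lx·mx = 5.077 → 5.08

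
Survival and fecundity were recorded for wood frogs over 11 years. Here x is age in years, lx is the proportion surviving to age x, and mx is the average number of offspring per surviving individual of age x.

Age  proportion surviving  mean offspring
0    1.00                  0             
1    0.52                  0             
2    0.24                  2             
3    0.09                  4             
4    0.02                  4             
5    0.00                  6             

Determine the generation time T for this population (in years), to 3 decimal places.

2.565

lx·mx: 0, 0, 0.48, 0.36, 0.08, 0 → R0 = 0.92
x·lx·mx: 0, 0, 0.96, 1.08, 0.32, 0 → Σ = 2.36
T = 2.36 / 0.92 = 2.565217… → 2.565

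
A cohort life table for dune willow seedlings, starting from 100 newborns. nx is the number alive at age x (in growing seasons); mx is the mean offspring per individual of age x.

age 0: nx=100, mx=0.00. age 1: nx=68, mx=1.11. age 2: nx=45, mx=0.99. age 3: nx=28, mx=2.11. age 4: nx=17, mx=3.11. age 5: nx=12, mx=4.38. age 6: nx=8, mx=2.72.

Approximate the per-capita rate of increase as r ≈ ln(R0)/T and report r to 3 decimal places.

lx = nx/n0 = nx/100: 1, 0.68, 0.45, 0.28, 0.17, 0.12, 0.08
R0 = Σ lx·mx = 0 + 0.7548 + 0.4455 + 0.5908 + 0.5287 + 0.5256 + 0.2176 = 3.063
Σ x·lx·mx = 9.4666; T = 9.4666/3.063 = 3.09063…
r ≈ ln(R0)/T = ln(3.063)/3.09063… = 0.36219… → 0.362

0.362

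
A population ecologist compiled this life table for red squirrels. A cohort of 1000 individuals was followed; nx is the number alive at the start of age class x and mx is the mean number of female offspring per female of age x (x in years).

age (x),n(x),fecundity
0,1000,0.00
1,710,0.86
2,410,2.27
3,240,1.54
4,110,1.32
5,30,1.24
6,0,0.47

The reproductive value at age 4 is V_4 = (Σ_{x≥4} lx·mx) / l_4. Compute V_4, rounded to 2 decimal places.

1.66

lx = nx/n0 = nx/1000: 1, 0.71, 0.41, 0.24, 0.11, 0.03, 0
lx·mx for x ≥ 4: 0.1452, 0.0372, 0 → sum = 0.1824
V_4 = 0.1824 / l_4 = 0.1824 / 0.11 = 1.658182… → 1.66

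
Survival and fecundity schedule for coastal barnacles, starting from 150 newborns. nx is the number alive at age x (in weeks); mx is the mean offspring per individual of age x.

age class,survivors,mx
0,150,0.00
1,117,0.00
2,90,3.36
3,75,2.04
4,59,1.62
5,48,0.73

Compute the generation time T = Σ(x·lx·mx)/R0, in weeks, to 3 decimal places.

lx = nx/n0 = nx/150: 1, 0.78, 0.6, 0.5, 0.39333…, 0.32
lx·mx: 0, 0, 2.016, 1.02, 0.6372…, 0.2336 → R0 = 3.9068…
x·lx·mx: 0, 0, 4.032, 3.06, 2.5488…, 1.168 → Σ = 10.8088…
T = 10.8088… / 3.9068… = 2.766663… → 2.767

2.767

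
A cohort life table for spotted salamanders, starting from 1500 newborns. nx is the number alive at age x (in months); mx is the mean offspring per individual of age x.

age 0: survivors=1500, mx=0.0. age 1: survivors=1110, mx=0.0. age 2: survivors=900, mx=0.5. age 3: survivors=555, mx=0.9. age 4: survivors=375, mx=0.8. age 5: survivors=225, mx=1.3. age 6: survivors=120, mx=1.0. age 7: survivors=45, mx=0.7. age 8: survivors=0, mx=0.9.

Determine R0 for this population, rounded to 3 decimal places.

1.129

lx = nx/n0 = nx/1500: 1, 0.74, 0.6, 0.37, 0.25, 0.15, 0.08, 0.03, 0
lx·mx by age: 0, 0, 0.3, 0.333, 0.2, 0.195, 0.08, 0.021, 0
R0 = Σ lx·mx = 1.129 → 1.129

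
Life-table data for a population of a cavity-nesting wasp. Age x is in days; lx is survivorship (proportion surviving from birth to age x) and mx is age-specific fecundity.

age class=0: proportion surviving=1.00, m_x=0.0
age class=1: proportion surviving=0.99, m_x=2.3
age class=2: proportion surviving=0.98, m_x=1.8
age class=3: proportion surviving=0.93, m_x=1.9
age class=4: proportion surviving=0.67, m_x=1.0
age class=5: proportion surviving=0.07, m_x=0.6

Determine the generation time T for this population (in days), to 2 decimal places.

2.15

lx·mx: 0, 2.277, 1.764, 1.767, 0.67, 0.042 → R0 = 6.52
x·lx·mx: 0, 2.277, 3.528, 5.301, 2.68, 0.21 → Σ = 13.996
T = 13.996 / 6.52 = 2.146626… → 2.15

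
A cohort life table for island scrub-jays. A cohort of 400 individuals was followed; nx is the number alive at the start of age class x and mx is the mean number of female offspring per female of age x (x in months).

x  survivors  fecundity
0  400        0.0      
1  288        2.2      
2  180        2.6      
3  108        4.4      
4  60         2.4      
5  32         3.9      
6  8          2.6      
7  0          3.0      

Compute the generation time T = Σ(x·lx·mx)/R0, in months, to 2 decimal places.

lx = nx/n0 = nx/400: 1, 0.72, 0.45, 0.27, 0.15, 0.08, 0.02, 0
lx·mx: 0, 1.584, 1.17, 1.188, 0.36, 0.312, 0.052, 0 → R0 = 4.666
x·lx·mx: 0, 1.584, 2.34, 3.564, 1.44, 1.56, 0.312, 0 → Σ = 10.8
T = 10.8 / 4.666 = 2.314616… → 2.31

2.31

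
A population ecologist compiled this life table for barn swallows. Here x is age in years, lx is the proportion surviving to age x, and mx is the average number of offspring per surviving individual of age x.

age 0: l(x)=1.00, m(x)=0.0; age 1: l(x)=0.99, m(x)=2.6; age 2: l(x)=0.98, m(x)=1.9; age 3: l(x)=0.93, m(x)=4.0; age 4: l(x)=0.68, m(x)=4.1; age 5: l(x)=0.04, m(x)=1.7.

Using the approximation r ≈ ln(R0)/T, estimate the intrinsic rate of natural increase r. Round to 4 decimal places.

R0 = Σ lx·mx = 0 + 2.574 + 1.862 + 3.72 + 2.788 + 0.068 = 11.012
Σ x·lx·mx = 28.95; T = 28.95/11.012 = 2.62895…
r ≈ ln(R0)/T = ln(11.012)/2.62895… = 0.912526… → 0.9125

0.9125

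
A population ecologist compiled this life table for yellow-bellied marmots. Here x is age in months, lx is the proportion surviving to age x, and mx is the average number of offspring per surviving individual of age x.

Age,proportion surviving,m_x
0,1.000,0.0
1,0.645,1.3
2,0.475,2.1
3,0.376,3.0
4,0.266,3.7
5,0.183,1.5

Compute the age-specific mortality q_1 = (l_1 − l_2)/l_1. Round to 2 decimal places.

q_1 = (l_1 − l_2) / l_1 = (0.645 − 0.475) / 0.645
     = 0.17 / 0.645 = 0.263566… → 0.26

0.26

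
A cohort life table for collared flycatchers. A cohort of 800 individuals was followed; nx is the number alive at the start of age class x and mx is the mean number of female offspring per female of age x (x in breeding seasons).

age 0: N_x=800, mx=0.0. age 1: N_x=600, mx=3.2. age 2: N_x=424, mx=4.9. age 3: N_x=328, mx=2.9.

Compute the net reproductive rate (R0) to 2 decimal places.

lx = nx/n0 = nx/800: 1, 0.75, 0.53, 0.41
lx·mx by age: 0, 2.4, 2.597, 1.189
R0 = Σ lx·mx = 6.186 → 6.19

6.19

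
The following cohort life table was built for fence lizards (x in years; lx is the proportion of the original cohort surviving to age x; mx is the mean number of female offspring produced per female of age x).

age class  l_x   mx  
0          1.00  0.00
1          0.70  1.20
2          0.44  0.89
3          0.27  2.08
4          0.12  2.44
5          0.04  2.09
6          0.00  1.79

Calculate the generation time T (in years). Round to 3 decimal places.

2.257

lx·mx: 0, 0.84, 0.3916, 0.5616, 0.2928, 0.0836, 0 → R0 = 2.1696
x·lx·mx: 0, 0.84, 0.7832, 1.6848, 1.1712, 0.418, 0 → Σ = 4.8972
T = 4.8972 / 2.1696 = 2.25719… → 2.257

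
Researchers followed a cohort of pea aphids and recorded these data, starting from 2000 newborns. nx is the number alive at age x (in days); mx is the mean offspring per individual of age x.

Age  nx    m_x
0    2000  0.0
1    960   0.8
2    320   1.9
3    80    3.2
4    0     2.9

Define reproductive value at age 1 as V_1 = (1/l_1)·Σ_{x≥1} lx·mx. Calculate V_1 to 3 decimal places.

1.700

lx = nx/n0 = nx/2000: 1, 0.48, 0.16, 0.04, 0
lx·mx for x ≥ 1: 0.384, 0.304, 0.128, 0 → sum = 0.816
V_1 = 0.816 / l_1 = 0.816 / 0.48 = 1.7 → 1.700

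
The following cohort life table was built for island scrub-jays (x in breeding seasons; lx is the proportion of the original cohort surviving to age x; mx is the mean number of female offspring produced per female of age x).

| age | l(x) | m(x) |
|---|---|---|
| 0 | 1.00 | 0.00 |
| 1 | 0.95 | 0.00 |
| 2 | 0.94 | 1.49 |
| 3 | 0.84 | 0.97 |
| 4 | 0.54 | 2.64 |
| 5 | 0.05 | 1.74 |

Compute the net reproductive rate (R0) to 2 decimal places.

3.73

lx·mx by age: 0, 0, 1.4006, 0.8148, 1.4256, 0.087
R0 = Σ lx·mx = 3.728 → 3.73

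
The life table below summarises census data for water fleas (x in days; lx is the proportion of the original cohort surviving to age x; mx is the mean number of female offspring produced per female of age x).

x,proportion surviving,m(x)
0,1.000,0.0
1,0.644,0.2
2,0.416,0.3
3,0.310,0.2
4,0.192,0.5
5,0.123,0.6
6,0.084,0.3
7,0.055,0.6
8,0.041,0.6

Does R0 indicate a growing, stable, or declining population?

declining

R0 = Σ lx·mx = 0 + 0.1288 + 0.1248 + 0.062 + 0.096 + 0.0738 + 0.0252 + 0.033 + 0.0246 = 0.5682
R0 < 1, so the population is declining.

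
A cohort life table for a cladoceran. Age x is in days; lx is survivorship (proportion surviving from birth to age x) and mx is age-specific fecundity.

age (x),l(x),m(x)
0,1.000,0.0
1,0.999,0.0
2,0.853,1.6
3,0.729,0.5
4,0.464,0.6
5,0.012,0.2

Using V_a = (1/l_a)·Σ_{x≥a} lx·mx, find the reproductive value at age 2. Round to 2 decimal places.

2.36

lx·mx for x ≥ 2: 1.3648, 0.3645, 0.2784, 0.0024 → sum = 2.0101
V_2 = 2.0101 / l_2 = 2.0101 / 0.853 = 2.356506… → 2.36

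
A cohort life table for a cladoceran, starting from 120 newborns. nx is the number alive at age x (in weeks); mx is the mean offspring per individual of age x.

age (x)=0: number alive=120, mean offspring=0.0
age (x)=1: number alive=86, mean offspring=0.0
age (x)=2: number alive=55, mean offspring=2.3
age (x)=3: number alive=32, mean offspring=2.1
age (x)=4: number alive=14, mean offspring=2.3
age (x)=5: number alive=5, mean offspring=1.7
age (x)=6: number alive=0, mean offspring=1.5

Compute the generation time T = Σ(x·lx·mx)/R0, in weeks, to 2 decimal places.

lx = nx/n0 = nx/120: 1, 0.71667…, 0.45833…, 0.26667…, 0.11667…, 0.04167…, 0
lx·mx: 0, 0, 1.054167…, 0.56…, 0.268333…, 0.070833…, 0 → R0 = 1.953333…
x·lx·mx: 0, 0, 2.108333…, 1.68…, 1.073333…, 0.354167…, 0 → Σ = 5.215833…
T = 5.215833… / 1.953333… = 2.670222… → 2.67

2.67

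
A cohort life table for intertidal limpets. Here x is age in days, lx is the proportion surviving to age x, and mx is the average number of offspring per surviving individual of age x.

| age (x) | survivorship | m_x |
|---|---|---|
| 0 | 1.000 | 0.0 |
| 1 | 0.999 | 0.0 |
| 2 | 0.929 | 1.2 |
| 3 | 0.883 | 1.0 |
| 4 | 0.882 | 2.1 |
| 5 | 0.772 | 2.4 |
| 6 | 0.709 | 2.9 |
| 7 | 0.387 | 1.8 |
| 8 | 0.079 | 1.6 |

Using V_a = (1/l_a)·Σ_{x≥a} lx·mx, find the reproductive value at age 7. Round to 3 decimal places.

2.127

lx·mx for x ≥ 7: 0.6966, 0.1264 → sum = 0.823
V_7 = 0.823 / l_7 = 0.823 / 0.387 = 2.126615… → 2.127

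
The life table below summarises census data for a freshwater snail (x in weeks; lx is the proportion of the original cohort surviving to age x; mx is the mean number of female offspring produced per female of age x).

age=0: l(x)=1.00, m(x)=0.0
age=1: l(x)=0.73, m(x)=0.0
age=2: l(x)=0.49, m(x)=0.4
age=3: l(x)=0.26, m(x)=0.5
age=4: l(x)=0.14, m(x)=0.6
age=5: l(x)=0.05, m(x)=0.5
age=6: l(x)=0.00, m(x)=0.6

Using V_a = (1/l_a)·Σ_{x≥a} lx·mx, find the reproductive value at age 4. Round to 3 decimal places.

lx·mx for x ≥ 4: 0.084, 0.025, 0 → sum = 0.109
V_4 = 0.109 / l_4 = 0.109 / 0.14 = 0.778571… → 0.779

0.779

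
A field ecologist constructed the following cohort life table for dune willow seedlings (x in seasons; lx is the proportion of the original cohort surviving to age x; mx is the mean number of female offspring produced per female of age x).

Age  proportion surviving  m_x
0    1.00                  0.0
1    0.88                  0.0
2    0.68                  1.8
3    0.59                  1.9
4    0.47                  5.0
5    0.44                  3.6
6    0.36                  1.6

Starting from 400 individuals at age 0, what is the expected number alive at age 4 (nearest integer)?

188

Expected survivors = N0 · l_4 = 400 × 0.47 = 188 → 188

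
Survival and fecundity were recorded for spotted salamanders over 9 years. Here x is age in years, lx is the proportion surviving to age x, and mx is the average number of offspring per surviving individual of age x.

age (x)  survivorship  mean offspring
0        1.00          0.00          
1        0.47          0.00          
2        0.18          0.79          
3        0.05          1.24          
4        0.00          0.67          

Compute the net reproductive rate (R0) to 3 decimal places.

0.204

lx·mx by age: 0, 0, 0.1422, 0.062, 0
R0 = Σ lx·mx = 0.2042 → 0.204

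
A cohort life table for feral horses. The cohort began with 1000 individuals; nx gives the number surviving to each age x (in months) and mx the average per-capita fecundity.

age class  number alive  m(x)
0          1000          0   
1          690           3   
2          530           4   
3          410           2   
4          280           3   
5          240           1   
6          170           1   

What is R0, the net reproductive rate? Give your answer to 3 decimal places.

6.260

lx = nx/n0 = nx/1000: 1, 0.69, 0.53, 0.41, 0.28, 0.24, 0.17
lx·mx by age: 0, 2.07, 2.12, 0.82, 0.84, 0.24, 0.17
R0 = Σ lx·mx = 6.26 → 6.260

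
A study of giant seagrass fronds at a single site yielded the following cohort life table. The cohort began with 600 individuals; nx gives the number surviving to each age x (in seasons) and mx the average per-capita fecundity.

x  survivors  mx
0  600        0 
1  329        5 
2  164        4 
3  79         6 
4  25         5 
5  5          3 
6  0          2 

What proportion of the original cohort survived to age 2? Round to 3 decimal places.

0.273

l_2 = n_2/n_0 = 164/600 = 0.273333… → 0.273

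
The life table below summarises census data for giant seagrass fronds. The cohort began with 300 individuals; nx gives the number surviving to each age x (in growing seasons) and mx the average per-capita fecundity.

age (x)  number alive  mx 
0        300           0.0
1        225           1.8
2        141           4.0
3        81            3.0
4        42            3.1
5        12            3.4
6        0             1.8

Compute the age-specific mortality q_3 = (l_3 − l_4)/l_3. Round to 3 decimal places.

lx = nx/n0 = nx/300: 1, 0.75, 0.47, 0.27, 0.14, 0.04, 0
q_3 = (l_3 − l_4) / l_3 = (0.27 − 0.14) / 0.27
     = 0.13 / 0.27 = 0.481481… → 0.481

0.481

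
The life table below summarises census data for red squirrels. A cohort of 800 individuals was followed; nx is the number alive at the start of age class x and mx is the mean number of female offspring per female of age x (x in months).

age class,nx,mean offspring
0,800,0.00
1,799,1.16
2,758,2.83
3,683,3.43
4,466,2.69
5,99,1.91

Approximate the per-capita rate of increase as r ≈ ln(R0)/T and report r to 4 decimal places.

lx = nx/n0 = nx/800: 1, 0.99875, 0.9475, 0.85375, 0.5825, 0.12375
R0 = Σ lx·mx = 0 + 1.15855… + 2.68143… + 2.92836… + 1.56693… + 0.23636… = 8.571625…
Σ x·lx·mx = 22.756…; T = 22.756…/8.571625… = 2.65481…
r ≈ ln(R0)/T = ln(8.571625…)/2.65481… = 0.809271… → 0.8093

0.8093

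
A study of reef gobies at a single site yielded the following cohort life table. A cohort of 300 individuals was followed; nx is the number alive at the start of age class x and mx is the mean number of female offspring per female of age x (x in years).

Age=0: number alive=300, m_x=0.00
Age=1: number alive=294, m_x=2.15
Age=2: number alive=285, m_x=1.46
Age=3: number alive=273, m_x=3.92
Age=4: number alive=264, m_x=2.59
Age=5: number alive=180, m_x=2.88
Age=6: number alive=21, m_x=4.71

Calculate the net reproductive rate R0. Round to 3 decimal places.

lx = nx/n0 = nx/300: 1, 0.98, 0.95, 0.91, 0.88, 0.6, 0.07
lx·mx by age: 0, 2.107, 1.387, 3.5672, 2.2792, 1.728, 0.3297
R0 = Σ lx·mx = 11.3981 → 11.398

11.398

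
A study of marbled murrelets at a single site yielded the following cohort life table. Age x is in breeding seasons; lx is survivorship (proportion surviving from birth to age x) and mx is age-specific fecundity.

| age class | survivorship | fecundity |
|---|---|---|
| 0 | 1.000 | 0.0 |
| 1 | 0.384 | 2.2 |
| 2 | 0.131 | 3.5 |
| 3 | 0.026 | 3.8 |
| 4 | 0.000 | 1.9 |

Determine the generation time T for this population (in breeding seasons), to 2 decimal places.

lx·mx: 0, 0.8448, 0.4585, 0.0988, 0 → R0 = 1.4021
x·lx·mx: 0, 0.8448, 0.917, 0.2964, 0 → Σ = 2.0582
T = 2.0582 / 1.4021 = 1.467941… → 1.47

1.47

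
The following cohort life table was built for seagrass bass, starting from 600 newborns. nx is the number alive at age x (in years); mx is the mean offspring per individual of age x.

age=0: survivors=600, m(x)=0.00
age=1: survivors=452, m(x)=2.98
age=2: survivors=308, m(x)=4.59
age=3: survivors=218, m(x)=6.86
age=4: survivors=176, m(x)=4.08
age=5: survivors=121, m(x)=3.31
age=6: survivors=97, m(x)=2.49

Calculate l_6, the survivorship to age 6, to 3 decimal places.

0.162

l_6 = n_6/n_0 = 97/600 = 0.161667… → 0.162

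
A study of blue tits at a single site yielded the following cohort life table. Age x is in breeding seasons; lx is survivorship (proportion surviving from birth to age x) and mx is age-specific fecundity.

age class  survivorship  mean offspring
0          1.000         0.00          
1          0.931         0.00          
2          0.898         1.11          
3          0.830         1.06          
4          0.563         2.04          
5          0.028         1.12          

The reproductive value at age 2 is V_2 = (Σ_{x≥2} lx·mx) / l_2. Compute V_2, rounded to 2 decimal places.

lx·mx for x ≥ 2: 0.99678, 0.8798, 1.14852, 0.03136 → sum = 3.05646
V_2 = 3.05646 / l_2 = 3.05646 / 0.898 = 3.40363… → 3.40

3.40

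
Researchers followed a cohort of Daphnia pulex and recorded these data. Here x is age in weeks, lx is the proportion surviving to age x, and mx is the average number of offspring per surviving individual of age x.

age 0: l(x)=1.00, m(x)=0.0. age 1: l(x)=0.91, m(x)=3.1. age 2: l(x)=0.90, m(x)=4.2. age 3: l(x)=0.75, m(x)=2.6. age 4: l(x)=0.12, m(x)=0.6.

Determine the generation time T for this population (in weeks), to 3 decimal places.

lx·mx: 0, 2.821, 3.78, 1.95, 0.072 → R0 = 8.623
x·lx·mx: 0, 2.821, 7.56, 5.85, 0.288 → Σ = 16.519
T = 16.519 / 8.623 = 1.915691… → 1.916

1.916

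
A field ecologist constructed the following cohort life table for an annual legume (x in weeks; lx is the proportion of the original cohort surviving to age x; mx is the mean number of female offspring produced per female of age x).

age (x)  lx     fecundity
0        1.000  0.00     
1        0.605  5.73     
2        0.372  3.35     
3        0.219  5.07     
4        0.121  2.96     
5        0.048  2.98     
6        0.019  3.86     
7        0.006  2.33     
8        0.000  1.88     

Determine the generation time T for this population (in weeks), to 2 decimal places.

1.87

lx·mx: 0, 3.46665, 1.2462, 1.11033, 0.35816, 0.14304, 0.07334, 0.01398, 0 → R0 = 6.4117
x·lx·mx: 0, 3.46665, 2.4924, 3.33099, 1.43264, 0.7152, 0.44004, 0.09786, 0 → Σ = 11.97578
T = 11.97578 / 6.4117 = 1.867801… → 1.87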